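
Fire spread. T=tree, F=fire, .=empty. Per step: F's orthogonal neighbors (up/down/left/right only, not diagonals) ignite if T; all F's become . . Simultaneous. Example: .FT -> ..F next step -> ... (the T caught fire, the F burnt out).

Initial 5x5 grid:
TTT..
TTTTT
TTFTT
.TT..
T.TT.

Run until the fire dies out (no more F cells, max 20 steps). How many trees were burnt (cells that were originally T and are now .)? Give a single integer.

Answer: 16

Derivation:
Step 1: +4 fires, +1 burnt (F count now 4)
Step 2: +7 fires, +4 burnt (F count now 7)
Step 3: +4 fires, +7 burnt (F count now 4)
Step 4: +1 fires, +4 burnt (F count now 1)
Step 5: +0 fires, +1 burnt (F count now 0)
Fire out after step 5
Initially T: 17, now '.': 24
Total burnt (originally-T cells now '.'): 16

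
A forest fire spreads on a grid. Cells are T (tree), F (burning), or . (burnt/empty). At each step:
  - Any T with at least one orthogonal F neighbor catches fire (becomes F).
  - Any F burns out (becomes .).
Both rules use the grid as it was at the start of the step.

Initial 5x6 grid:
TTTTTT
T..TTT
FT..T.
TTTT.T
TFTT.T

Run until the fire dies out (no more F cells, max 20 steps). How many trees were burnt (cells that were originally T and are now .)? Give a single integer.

Answer: 19

Derivation:
Step 1: +6 fires, +2 burnt (F count now 6)
Step 2: +3 fires, +6 burnt (F count now 3)
Step 3: +2 fires, +3 burnt (F count now 2)
Step 4: +1 fires, +2 burnt (F count now 1)
Step 5: +1 fires, +1 burnt (F count now 1)
Step 6: +2 fires, +1 burnt (F count now 2)
Step 7: +2 fires, +2 burnt (F count now 2)
Step 8: +2 fires, +2 burnt (F count now 2)
Step 9: +0 fires, +2 burnt (F count now 0)
Fire out after step 9
Initially T: 21, now '.': 28
Total burnt (originally-T cells now '.'): 19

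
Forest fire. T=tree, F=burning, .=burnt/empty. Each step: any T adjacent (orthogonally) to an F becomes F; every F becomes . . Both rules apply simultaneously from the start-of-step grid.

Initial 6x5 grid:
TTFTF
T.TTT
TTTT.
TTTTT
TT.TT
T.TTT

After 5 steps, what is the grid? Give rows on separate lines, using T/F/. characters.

Step 1: 4 trees catch fire, 2 burn out
  TF.F.
  T.FTF
  TTTT.
  TTTTT
  TT.TT
  T.TTT
Step 2: 3 trees catch fire, 4 burn out
  F....
  T..F.
  TTFT.
  TTTTT
  TT.TT
  T.TTT
Step 3: 4 trees catch fire, 3 burn out
  .....
  F....
  TF.F.
  TTFTT
  TT.TT
  T.TTT
Step 4: 3 trees catch fire, 4 burn out
  .....
  .....
  F....
  TF.FT
  TT.TT
  T.TTT
Step 5: 4 trees catch fire, 3 burn out
  .....
  .....
  .....
  F...F
  TF.FT
  T.TTT

.....
.....
.....
F...F
TF.FT
T.TTT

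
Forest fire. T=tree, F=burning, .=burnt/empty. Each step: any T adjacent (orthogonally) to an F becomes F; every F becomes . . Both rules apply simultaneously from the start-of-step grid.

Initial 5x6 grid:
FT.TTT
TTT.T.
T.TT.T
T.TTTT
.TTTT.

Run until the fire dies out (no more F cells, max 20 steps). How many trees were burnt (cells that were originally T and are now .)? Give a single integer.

Answer: 17

Derivation:
Step 1: +2 fires, +1 burnt (F count now 2)
Step 2: +2 fires, +2 burnt (F count now 2)
Step 3: +2 fires, +2 burnt (F count now 2)
Step 4: +1 fires, +2 burnt (F count now 1)
Step 5: +2 fires, +1 burnt (F count now 2)
Step 6: +2 fires, +2 burnt (F count now 2)
Step 7: +3 fires, +2 burnt (F count now 3)
Step 8: +2 fires, +3 burnt (F count now 2)
Step 9: +1 fires, +2 burnt (F count now 1)
Step 10: +0 fires, +1 burnt (F count now 0)
Fire out after step 10
Initially T: 21, now '.': 26
Total burnt (originally-T cells now '.'): 17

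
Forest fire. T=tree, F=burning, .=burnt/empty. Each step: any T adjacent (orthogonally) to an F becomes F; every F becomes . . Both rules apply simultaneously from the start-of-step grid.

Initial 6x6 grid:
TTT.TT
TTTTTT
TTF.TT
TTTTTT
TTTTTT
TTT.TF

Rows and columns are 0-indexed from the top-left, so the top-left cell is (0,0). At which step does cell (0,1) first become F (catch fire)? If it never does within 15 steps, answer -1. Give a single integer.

Step 1: cell (0,1)='T' (+5 fires, +2 burnt)
Step 2: cell (0,1)='T' (+9 fires, +5 burnt)
Step 3: cell (0,1)='F' (+9 fires, +9 burnt)
  -> target ignites at step 3
Step 4: cell (0,1)='.' (+6 fires, +9 burnt)
Step 5: cell (0,1)='.' (+2 fires, +6 burnt)
Step 6: cell (0,1)='.' (+0 fires, +2 burnt)
  fire out at step 6

3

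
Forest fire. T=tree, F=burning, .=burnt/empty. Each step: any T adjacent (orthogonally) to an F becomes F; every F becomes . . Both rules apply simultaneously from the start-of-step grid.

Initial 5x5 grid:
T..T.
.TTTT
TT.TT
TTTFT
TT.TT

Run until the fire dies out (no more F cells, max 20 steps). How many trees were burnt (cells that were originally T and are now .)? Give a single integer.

Step 1: +4 fires, +1 burnt (F count now 4)
Step 2: +4 fires, +4 burnt (F count now 4)
Step 3: +6 fires, +4 burnt (F count now 6)
Step 4: +3 fires, +6 burnt (F count now 3)
Step 5: +0 fires, +3 burnt (F count now 0)
Fire out after step 5
Initially T: 18, now '.': 24
Total burnt (originally-T cells now '.'): 17

Answer: 17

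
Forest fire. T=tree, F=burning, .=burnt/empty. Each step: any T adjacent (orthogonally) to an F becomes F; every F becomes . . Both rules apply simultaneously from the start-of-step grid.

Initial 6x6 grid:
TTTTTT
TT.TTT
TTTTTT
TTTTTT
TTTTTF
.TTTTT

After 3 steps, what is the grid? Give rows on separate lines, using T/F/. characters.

Step 1: 3 trees catch fire, 1 burn out
  TTTTTT
  TT.TTT
  TTTTTT
  TTTTTF
  TTTTF.
  .TTTTF
Step 2: 4 trees catch fire, 3 burn out
  TTTTTT
  TT.TTT
  TTTTTF
  TTTTF.
  TTTF..
  .TTTF.
Step 3: 5 trees catch fire, 4 burn out
  TTTTTT
  TT.TTF
  TTTTF.
  TTTF..
  TTF...
  .TTF..

TTTTTT
TT.TTF
TTTTF.
TTTF..
TTF...
.TTF..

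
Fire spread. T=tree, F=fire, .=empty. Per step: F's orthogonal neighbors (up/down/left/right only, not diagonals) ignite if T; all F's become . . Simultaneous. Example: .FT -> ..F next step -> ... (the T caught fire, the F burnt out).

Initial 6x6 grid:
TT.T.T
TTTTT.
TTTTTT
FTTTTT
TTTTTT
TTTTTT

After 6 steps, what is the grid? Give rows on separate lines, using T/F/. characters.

Step 1: 3 trees catch fire, 1 burn out
  TT.T.T
  TTTTT.
  FTTTTT
  .FTTTT
  FTTTTT
  TTTTTT
Step 2: 5 trees catch fire, 3 burn out
  TT.T.T
  FTTTT.
  .FTTTT
  ..FTTT
  .FTTTT
  FTTTTT
Step 3: 6 trees catch fire, 5 burn out
  FT.T.T
  .FTTT.
  ..FTTT
  ...FTT
  ..FTTT
  .FTTTT
Step 4: 6 trees catch fire, 6 burn out
  .F.T.T
  ..FTT.
  ...FTT
  ....FT
  ...FTT
  ..FTTT
Step 5: 5 trees catch fire, 6 burn out
  ...T.T
  ...FT.
  ....FT
  .....F
  ....FT
  ...FTT
Step 6: 5 trees catch fire, 5 burn out
  ...F.T
  ....F.
  .....F
  ......
  .....F
  ....FT

...F.T
....F.
.....F
......
.....F
....FT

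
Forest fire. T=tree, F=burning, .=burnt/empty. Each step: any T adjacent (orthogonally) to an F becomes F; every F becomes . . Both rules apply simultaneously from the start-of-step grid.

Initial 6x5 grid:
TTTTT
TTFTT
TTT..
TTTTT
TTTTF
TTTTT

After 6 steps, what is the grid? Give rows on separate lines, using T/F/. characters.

Step 1: 7 trees catch fire, 2 burn out
  TTFTT
  TF.FT
  TTF..
  TTTTF
  TTTF.
  TTTTF
Step 2: 9 trees catch fire, 7 burn out
  TF.FT
  F...F
  TF...
  TTFF.
  TTF..
  TTTF.
Step 3: 6 trees catch fire, 9 burn out
  F...F
  .....
  F....
  TF...
  TF...
  TTF..
Step 4: 3 trees catch fire, 6 burn out
  .....
  .....
  .....
  F....
  F....
  TF...
Step 5: 1 trees catch fire, 3 burn out
  .....
  .....
  .....
  .....
  .....
  F....
Step 6: 0 trees catch fire, 1 burn out
  .....
  .....
  .....
  .....
  .....
  .....

.....
.....
.....
.....
.....
.....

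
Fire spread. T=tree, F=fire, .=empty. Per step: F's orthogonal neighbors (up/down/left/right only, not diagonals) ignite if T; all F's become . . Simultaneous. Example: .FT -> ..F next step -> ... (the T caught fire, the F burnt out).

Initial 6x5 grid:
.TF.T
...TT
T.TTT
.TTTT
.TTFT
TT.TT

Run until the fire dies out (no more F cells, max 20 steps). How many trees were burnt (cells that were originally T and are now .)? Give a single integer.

Answer: 18

Derivation:
Step 1: +5 fires, +2 burnt (F count now 5)
Step 2: +5 fires, +5 burnt (F count now 5)
Step 3: +5 fires, +5 burnt (F count now 5)
Step 4: +2 fires, +5 burnt (F count now 2)
Step 5: +1 fires, +2 burnt (F count now 1)
Step 6: +0 fires, +1 burnt (F count now 0)
Fire out after step 6
Initially T: 19, now '.': 29
Total burnt (originally-T cells now '.'): 18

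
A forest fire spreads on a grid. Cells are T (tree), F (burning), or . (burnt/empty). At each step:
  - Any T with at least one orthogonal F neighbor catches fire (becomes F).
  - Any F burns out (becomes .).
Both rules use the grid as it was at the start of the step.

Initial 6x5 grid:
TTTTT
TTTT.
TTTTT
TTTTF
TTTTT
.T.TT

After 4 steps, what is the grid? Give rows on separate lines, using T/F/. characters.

Step 1: 3 trees catch fire, 1 burn out
  TTTTT
  TTTT.
  TTTTF
  TTTF.
  TTTTF
  .T.TT
Step 2: 4 trees catch fire, 3 burn out
  TTTTT
  TTTT.
  TTTF.
  TTF..
  TTTF.
  .T.TF
Step 3: 5 trees catch fire, 4 burn out
  TTTTT
  TTTF.
  TTF..
  TF...
  TTF..
  .T.F.
Step 4: 5 trees catch fire, 5 burn out
  TTTFT
  TTF..
  TF...
  F....
  TF...
  .T...

TTTFT
TTF..
TF...
F....
TF...
.T...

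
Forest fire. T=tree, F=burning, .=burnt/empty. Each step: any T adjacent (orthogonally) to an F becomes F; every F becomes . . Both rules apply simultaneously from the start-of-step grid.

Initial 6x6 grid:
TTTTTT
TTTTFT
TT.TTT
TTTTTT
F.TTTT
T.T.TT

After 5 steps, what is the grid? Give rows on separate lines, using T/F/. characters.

Step 1: 6 trees catch fire, 2 burn out
  TTTTFT
  TTTF.F
  TT.TFT
  FTTTTT
  ..TTTT
  F.T.TT
Step 2: 8 trees catch fire, 6 burn out
  TTTF.F
  TTF...
  FT.F.F
  .FTTFT
  ..TTTT
  ..T.TT
Step 3: 8 trees catch fire, 8 burn out
  TTF...
  FF....
  .F....
  ..FF.F
  ..TTFT
  ..T.TT
Step 4: 6 trees catch fire, 8 burn out
  FF....
  ......
  ......
  ......
  ..FF.F
  ..T.FT
Step 5: 2 trees catch fire, 6 burn out
  ......
  ......
  ......
  ......
  ......
  ..F..F

......
......
......
......
......
..F..F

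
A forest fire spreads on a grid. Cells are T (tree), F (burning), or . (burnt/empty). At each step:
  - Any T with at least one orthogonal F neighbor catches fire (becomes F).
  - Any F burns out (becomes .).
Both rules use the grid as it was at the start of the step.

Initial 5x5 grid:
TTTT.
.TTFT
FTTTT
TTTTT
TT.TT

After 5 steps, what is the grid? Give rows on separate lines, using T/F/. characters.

Step 1: 6 trees catch fire, 2 burn out
  TTTF.
  .TF.F
  .FTFT
  FTTTT
  TT.TT
Step 2: 7 trees catch fire, 6 burn out
  TTF..
  .F...
  ..F.F
  .FTFT
  FT.TT
Step 3: 5 trees catch fire, 7 burn out
  TF...
  .....
  .....
  ..F.F
  .F.FT
Step 4: 2 trees catch fire, 5 burn out
  F....
  .....
  .....
  .....
  ....F
Step 5: 0 trees catch fire, 2 burn out
  .....
  .....
  .....
  .....
  .....

.....
.....
.....
.....
.....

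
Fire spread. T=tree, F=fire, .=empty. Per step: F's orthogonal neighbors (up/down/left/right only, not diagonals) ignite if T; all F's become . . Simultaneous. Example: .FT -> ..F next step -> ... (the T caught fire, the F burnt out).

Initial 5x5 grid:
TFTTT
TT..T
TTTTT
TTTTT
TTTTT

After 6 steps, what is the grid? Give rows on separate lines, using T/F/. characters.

Step 1: 3 trees catch fire, 1 burn out
  F.FTT
  TF..T
  TTTTT
  TTTTT
  TTTTT
Step 2: 3 trees catch fire, 3 burn out
  ...FT
  F...T
  TFTTT
  TTTTT
  TTTTT
Step 3: 4 trees catch fire, 3 burn out
  ....F
  ....T
  F.FTT
  TFTTT
  TTTTT
Step 4: 5 trees catch fire, 4 burn out
  .....
  ....F
  ...FT
  F.FTT
  TFTTT
Step 5: 4 trees catch fire, 5 burn out
  .....
  .....
  ....F
  ...FT
  F.FTT
Step 6: 2 trees catch fire, 4 burn out
  .....
  .....
  .....
  ....F
  ...FT

.....
.....
.....
....F
...FT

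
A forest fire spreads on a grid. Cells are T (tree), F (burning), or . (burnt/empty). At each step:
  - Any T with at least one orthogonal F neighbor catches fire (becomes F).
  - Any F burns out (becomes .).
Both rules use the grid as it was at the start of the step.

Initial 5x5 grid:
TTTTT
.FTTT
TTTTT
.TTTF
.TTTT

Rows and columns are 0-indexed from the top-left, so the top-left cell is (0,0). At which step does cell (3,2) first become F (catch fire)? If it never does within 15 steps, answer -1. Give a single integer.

Step 1: cell (3,2)='T' (+6 fires, +2 burnt)
Step 2: cell (3,2)='F' (+10 fires, +6 burnt)
  -> target ignites at step 2
Step 3: cell (3,2)='.' (+4 fires, +10 burnt)
Step 4: cell (3,2)='.' (+0 fires, +4 burnt)
  fire out at step 4

2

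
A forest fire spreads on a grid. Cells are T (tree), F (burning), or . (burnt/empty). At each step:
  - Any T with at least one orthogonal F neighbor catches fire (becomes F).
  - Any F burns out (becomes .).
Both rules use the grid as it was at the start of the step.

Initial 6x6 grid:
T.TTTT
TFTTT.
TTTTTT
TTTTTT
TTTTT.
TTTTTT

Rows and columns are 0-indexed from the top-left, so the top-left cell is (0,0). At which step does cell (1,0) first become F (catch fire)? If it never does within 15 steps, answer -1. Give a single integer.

Step 1: cell (1,0)='F' (+3 fires, +1 burnt)
  -> target ignites at step 1
Step 2: cell (1,0)='.' (+6 fires, +3 burnt)
Step 3: cell (1,0)='.' (+6 fires, +6 burnt)
Step 4: cell (1,0)='.' (+6 fires, +6 burnt)
Step 5: cell (1,0)='.' (+6 fires, +6 burnt)
Step 6: cell (1,0)='.' (+3 fires, +6 burnt)
Step 7: cell (1,0)='.' (+1 fires, +3 burnt)
Step 8: cell (1,0)='.' (+1 fires, +1 burnt)
Step 9: cell (1,0)='.' (+0 fires, +1 burnt)
  fire out at step 9

1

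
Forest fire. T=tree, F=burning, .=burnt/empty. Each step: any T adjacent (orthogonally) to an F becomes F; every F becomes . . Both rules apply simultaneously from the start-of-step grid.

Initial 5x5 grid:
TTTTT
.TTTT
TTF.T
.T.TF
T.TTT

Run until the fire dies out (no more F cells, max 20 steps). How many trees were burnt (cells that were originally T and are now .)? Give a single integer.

Answer: 17

Derivation:
Step 1: +5 fires, +2 burnt (F count now 5)
Step 2: +7 fires, +5 burnt (F count now 7)
Step 3: +4 fires, +7 burnt (F count now 4)
Step 4: +1 fires, +4 burnt (F count now 1)
Step 5: +0 fires, +1 burnt (F count now 0)
Fire out after step 5
Initially T: 18, now '.': 24
Total burnt (originally-T cells now '.'): 17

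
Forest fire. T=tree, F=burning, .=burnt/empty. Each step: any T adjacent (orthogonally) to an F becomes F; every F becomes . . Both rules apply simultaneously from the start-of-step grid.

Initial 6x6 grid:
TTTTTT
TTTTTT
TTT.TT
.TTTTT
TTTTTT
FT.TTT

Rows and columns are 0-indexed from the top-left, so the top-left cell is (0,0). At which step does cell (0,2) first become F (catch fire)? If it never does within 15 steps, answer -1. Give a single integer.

Step 1: cell (0,2)='T' (+2 fires, +1 burnt)
Step 2: cell (0,2)='T' (+1 fires, +2 burnt)
Step 3: cell (0,2)='T' (+2 fires, +1 burnt)
Step 4: cell (0,2)='T' (+3 fires, +2 burnt)
Step 5: cell (0,2)='T' (+6 fires, +3 burnt)
Step 6: cell (0,2)='T' (+6 fires, +6 burnt)
Step 7: cell (0,2)='F' (+6 fires, +6 burnt)
  -> target ignites at step 7
Step 8: cell (0,2)='.' (+3 fires, +6 burnt)
Step 9: cell (0,2)='.' (+2 fires, +3 burnt)
Step 10: cell (0,2)='.' (+1 fires, +2 burnt)
Step 11: cell (0,2)='.' (+0 fires, +1 burnt)
  fire out at step 11

7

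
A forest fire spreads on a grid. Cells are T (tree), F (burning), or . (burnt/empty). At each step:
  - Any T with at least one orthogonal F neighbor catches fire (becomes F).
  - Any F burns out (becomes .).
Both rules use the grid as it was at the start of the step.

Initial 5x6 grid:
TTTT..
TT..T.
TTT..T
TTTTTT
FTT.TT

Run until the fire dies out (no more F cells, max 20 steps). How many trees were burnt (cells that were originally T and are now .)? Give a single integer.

Answer: 20

Derivation:
Step 1: +2 fires, +1 burnt (F count now 2)
Step 2: +3 fires, +2 burnt (F count now 3)
Step 3: +3 fires, +3 burnt (F count now 3)
Step 4: +4 fires, +3 burnt (F count now 4)
Step 5: +2 fires, +4 burnt (F count now 2)
Step 6: +3 fires, +2 burnt (F count now 3)
Step 7: +3 fires, +3 burnt (F count now 3)
Step 8: +0 fires, +3 burnt (F count now 0)
Fire out after step 8
Initially T: 21, now '.': 29
Total burnt (originally-T cells now '.'): 20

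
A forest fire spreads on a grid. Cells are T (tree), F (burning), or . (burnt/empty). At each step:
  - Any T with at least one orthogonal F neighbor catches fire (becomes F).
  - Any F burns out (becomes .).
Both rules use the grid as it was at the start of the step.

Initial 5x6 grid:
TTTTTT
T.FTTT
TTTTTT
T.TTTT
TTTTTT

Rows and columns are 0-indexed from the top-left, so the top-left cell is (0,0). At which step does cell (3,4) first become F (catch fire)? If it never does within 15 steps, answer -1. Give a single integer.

Step 1: cell (3,4)='T' (+3 fires, +1 burnt)
Step 2: cell (3,4)='T' (+6 fires, +3 burnt)
Step 3: cell (3,4)='T' (+7 fires, +6 burnt)
Step 4: cell (3,4)='F' (+7 fires, +7 burnt)
  -> target ignites at step 4
Step 5: cell (3,4)='.' (+3 fires, +7 burnt)
Step 6: cell (3,4)='.' (+1 fires, +3 burnt)
Step 7: cell (3,4)='.' (+0 fires, +1 burnt)
  fire out at step 7

4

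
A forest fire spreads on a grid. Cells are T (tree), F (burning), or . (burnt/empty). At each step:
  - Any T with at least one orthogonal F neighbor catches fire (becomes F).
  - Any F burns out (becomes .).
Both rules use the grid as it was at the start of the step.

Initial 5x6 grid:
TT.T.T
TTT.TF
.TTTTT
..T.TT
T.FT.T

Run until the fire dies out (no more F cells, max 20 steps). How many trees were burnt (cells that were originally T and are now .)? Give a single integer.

Answer: 17

Derivation:
Step 1: +5 fires, +2 burnt (F count now 5)
Step 2: +3 fires, +5 burnt (F count now 3)
Step 3: +5 fires, +3 burnt (F count now 5)
Step 4: +1 fires, +5 burnt (F count now 1)
Step 5: +2 fires, +1 burnt (F count now 2)
Step 6: +1 fires, +2 burnt (F count now 1)
Step 7: +0 fires, +1 burnt (F count now 0)
Fire out after step 7
Initially T: 19, now '.': 28
Total burnt (originally-T cells now '.'): 17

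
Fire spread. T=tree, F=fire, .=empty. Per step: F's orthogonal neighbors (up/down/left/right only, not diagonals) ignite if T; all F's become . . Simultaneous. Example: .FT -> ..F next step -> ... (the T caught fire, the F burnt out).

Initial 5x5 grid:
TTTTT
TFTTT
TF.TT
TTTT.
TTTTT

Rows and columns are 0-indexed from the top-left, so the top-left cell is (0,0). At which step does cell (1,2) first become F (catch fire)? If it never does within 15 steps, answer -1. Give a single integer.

Step 1: cell (1,2)='F' (+5 fires, +2 burnt)
  -> target ignites at step 1
Step 2: cell (1,2)='.' (+6 fires, +5 burnt)
Step 3: cell (1,2)='.' (+6 fires, +6 burnt)
Step 4: cell (1,2)='.' (+3 fires, +6 burnt)
Step 5: cell (1,2)='.' (+1 fires, +3 burnt)
Step 6: cell (1,2)='.' (+0 fires, +1 burnt)
  fire out at step 6

1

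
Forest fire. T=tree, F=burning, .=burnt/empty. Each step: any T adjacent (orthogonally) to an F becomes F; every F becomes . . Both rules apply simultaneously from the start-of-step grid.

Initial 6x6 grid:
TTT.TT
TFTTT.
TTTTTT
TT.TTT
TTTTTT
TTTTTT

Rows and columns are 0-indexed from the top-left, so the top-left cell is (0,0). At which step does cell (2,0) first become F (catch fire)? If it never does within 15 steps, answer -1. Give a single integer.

Step 1: cell (2,0)='T' (+4 fires, +1 burnt)
Step 2: cell (2,0)='F' (+6 fires, +4 burnt)
  -> target ignites at step 2
Step 3: cell (2,0)='.' (+4 fires, +6 burnt)
Step 4: cell (2,0)='.' (+6 fires, +4 burnt)
Step 5: cell (2,0)='.' (+6 fires, +6 burnt)
Step 6: cell (2,0)='.' (+3 fires, +6 burnt)
Step 7: cell (2,0)='.' (+2 fires, +3 burnt)
Step 8: cell (2,0)='.' (+1 fires, +2 burnt)
Step 9: cell (2,0)='.' (+0 fires, +1 burnt)
  fire out at step 9

2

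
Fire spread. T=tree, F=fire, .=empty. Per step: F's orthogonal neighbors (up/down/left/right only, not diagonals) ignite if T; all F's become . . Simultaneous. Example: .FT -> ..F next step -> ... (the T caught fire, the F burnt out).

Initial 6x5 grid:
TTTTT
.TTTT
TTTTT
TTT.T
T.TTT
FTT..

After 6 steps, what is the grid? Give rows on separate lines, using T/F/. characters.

Step 1: 2 trees catch fire, 1 burn out
  TTTTT
  .TTTT
  TTTTT
  TTT.T
  F.TTT
  .FT..
Step 2: 2 trees catch fire, 2 burn out
  TTTTT
  .TTTT
  TTTTT
  FTT.T
  ..TTT
  ..F..
Step 3: 3 trees catch fire, 2 burn out
  TTTTT
  .TTTT
  FTTTT
  .FT.T
  ..FTT
  .....
Step 4: 3 trees catch fire, 3 burn out
  TTTTT
  .TTTT
  .FTTT
  ..F.T
  ...FT
  .....
Step 5: 3 trees catch fire, 3 burn out
  TTTTT
  .FTTT
  ..FTT
  ....T
  ....F
  .....
Step 6: 4 trees catch fire, 3 burn out
  TFTTT
  ..FTT
  ...FT
  ....F
  .....
  .....

TFTTT
..FTT
...FT
....F
.....
.....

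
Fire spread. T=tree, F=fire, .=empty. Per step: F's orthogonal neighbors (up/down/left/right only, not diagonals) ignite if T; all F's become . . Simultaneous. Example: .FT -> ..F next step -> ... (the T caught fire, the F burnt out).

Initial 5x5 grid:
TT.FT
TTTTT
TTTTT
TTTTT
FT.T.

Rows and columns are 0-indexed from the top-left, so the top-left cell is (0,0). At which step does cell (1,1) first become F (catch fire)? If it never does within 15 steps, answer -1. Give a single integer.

Step 1: cell (1,1)='T' (+4 fires, +2 burnt)
Step 2: cell (1,1)='T' (+5 fires, +4 burnt)
Step 3: cell (1,1)='F' (+7 fires, +5 burnt)
  -> target ignites at step 3
Step 4: cell (1,1)='.' (+4 fires, +7 burnt)
Step 5: cell (1,1)='.' (+0 fires, +4 burnt)
  fire out at step 5

3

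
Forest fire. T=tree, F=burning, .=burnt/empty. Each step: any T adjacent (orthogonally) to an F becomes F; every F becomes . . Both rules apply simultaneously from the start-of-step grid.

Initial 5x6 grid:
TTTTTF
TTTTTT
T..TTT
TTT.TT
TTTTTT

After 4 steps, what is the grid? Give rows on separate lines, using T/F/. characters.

Step 1: 2 trees catch fire, 1 burn out
  TTTTF.
  TTTTTF
  T..TTT
  TTT.TT
  TTTTTT
Step 2: 3 trees catch fire, 2 burn out
  TTTF..
  TTTTF.
  T..TTF
  TTT.TT
  TTTTTT
Step 3: 4 trees catch fire, 3 burn out
  TTF...
  TTTF..
  T..TF.
  TTT.TF
  TTTTTT
Step 4: 5 trees catch fire, 4 burn out
  TF....
  TTF...
  T..F..
  TTT.F.
  TTTTTF

TF....
TTF...
T..F..
TTT.F.
TTTTTF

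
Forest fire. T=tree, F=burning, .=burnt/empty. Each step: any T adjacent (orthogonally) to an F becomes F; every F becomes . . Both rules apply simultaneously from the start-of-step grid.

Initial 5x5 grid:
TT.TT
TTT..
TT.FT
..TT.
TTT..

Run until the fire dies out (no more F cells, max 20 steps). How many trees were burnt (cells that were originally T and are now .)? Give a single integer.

Step 1: +2 fires, +1 burnt (F count now 2)
Step 2: +1 fires, +2 burnt (F count now 1)
Step 3: +1 fires, +1 burnt (F count now 1)
Step 4: +1 fires, +1 burnt (F count now 1)
Step 5: +1 fires, +1 burnt (F count now 1)
Step 6: +0 fires, +1 burnt (F count now 0)
Fire out after step 6
Initially T: 15, now '.': 16
Total burnt (originally-T cells now '.'): 6

Answer: 6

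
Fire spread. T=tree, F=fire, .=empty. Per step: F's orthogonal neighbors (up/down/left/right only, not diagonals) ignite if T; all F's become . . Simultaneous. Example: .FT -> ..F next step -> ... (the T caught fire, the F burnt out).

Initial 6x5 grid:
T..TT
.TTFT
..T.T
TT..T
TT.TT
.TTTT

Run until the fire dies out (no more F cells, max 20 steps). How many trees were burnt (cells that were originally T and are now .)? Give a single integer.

Answer: 18

Derivation:
Step 1: +3 fires, +1 burnt (F count now 3)
Step 2: +4 fires, +3 burnt (F count now 4)
Step 3: +1 fires, +4 burnt (F count now 1)
Step 4: +1 fires, +1 burnt (F count now 1)
Step 5: +2 fires, +1 burnt (F count now 2)
Step 6: +1 fires, +2 burnt (F count now 1)
Step 7: +1 fires, +1 burnt (F count now 1)
Step 8: +1 fires, +1 burnt (F count now 1)
Step 9: +1 fires, +1 burnt (F count now 1)
Step 10: +2 fires, +1 burnt (F count now 2)
Step 11: +1 fires, +2 burnt (F count now 1)
Step 12: +0 fires, +1 burnt (F count now 0)
Fire out after step 12
Initially T: 19, now '.': 29
Total burnt (originally-T cells now '.'): 18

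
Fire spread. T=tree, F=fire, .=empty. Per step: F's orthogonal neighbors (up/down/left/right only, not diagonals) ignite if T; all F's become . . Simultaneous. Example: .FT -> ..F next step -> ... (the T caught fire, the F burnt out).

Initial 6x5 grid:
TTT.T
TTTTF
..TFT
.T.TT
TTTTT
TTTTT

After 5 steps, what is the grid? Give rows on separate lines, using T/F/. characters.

Step 1: 5 trees catch fire, 2 burn out
  TTT.F
  TTTF.
  ..F.F
  .T.FT
  TTTTT
  TTTTT
Step 2: 3 trees catch fire, 5 burn out
  TTT..
  TTF..
  .....
  .T..F
  TTTFT
  TTTTT
Step 3: 5 trees catch fire, 3 burn out
  TTF..
  TF...
  .....
  .T...
  TTF.F
  TTTFT
Step 4: 5 trees catch fire, 5 burn out
  TF...
  F....
  .....
  .T...
  TF...
  TTF.F
Step 5: 4 trees catch fire, 5 burn out
  F....
  .....
  .....
  .F...
  F....
  TF...

F....
.....
.....
.F...
F....
TF...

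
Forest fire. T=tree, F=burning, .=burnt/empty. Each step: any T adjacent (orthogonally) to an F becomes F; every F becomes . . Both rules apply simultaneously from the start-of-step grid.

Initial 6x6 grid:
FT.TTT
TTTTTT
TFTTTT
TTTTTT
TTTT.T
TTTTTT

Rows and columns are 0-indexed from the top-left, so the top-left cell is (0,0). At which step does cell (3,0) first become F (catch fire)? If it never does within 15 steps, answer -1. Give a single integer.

Step 1: cell (3,0)='T' (+6 fires, +2 burnt)
Step 2: cell (3,0)='F' (+5 fires, +6 burnt)
  -> target ignites at step 2
Step 3: cell (3,0)='.' (+6 fires, +5 burnt)
Step 4: cell (3,0)='.' (+7 fires, +6 burnt)
Step 5: cell (3,0)='.' (+4 fires, +7 burnt)
Step 6: cell (3,0)='.' (+3 fires, +4 burnt)
Step 7: cell (3,0)='.' (+1 fires, +3 burnt)
Step 8: cell (3,0)='.' (+0 fires, +1 burnt)
  fire out at step 8

2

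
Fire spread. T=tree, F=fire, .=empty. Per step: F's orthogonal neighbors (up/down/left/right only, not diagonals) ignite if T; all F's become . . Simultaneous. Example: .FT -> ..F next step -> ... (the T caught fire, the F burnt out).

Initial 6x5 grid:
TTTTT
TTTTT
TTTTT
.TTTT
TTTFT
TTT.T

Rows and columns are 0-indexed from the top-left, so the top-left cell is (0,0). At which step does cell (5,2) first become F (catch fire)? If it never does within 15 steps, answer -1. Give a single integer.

Step 1: cell (5,2)='T' (+3 fires, +1 burnt)
Step 2: cell (5,2)='F' (+6 fires, +3 burnt)
  -> target ignites at step 2
Step 3: cell (5,2)='.' (+6 fires, +6 burnt)
Step 4: cell (5,2)='.' (+5 fires, +6 burnt)
Step 5: cell (5,2)='.' (+4 fires, +5 burnt)
Step 6: cell (5,2)='.' (+2 fires, +4 burnt)
Step 7: cell (5,2)='.' (+1 fires, +2 burnt)
Step 8: cell (5,2)='.' (+0 fires, +1 burnt)
  fire out at step 8

2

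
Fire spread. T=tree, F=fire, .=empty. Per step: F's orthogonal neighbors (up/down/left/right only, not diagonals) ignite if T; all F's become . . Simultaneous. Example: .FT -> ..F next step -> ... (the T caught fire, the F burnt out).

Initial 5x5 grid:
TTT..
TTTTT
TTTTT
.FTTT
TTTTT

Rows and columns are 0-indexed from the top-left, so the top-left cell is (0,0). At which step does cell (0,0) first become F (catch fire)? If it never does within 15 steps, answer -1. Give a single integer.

Step 1: cell (0,0)='T' (+3 fires, +1 burnt)
Step 2: cell (0,0)='T' (+6 fires, +3 burnt)
Step 3: cell (0,0)='T' (+6 fires, +6 burnt)
Step 4: cell (0,0)='F' (+5 fires, +6 burnt)
  -> target ignites at step 4
Step 5: cell (0,0)='.' (+1 fires, +5 burnt)
Step 6: cell (0,0)='.' (+0 fires, +1 burnt)
  fire out at step 6

4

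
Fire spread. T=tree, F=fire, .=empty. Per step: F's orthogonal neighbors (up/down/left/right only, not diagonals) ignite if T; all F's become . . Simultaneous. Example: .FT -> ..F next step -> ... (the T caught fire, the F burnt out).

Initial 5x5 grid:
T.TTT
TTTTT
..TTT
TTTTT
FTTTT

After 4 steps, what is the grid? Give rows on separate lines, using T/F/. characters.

Step 1: 2 trees catch fire, 1 burn out
  T.TTT
  TTTTT
  ..TTT
  FTTTT
  .FTTT
Step 2: 2 trees catch fire, 2 burn out
  T.TTT
  TTTTT
  ..TTT
  .FTTT
  ..FTT
Step 3: 2 trees catch fire, 2 burn out
  T.TTT
  TTTTT
  ..TTT
  ..FTT
  ...FT
Step 4: 3 trees catch fire, 2 burn out
  T.TTT
  TTTTT
  ..FTT
  ...FT
  ....F

T.TTT
TTTTT
..FTT
...FT
....F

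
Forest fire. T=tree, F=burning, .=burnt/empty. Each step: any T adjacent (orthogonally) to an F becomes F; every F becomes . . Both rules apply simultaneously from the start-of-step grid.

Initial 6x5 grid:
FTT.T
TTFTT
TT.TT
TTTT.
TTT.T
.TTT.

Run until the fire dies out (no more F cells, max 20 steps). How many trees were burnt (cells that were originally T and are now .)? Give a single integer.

Step 1: +5 fires, +2 burnt (F count now 5)
Step 2: +4 fires, +5 burnt (F count now 4)
Step 3: +5 fires, +4 burnt (F count now 5)
Step 4: +3 fires, +5 burnt (F count now 3)
Step 5: +2 fires, +3 burnt (F count now 2)
Step 6: +1 fires, +2 burnt (F count now 1)
Step 7: +1 fires, +1 burnt (F count now 1)
Step 8: +0 fires, +1 burnt (F count now 0)
Fire out after step 8
Initially T: 22, now '.': 29
Total burnt (originally-T cells now '.'): 21

Answer: 21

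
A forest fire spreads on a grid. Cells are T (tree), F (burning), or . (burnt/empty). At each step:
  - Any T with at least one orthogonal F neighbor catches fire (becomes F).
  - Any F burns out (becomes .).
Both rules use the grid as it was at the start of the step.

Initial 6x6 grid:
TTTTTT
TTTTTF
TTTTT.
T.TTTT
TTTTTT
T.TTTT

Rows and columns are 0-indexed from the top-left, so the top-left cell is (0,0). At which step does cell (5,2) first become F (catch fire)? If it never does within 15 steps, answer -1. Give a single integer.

Step 1: cell (5,2)='T' (+2 fires, +1 burnt)
Step 2: cell (5,2)='T' (+3 fires, +2 burnt)
Step 3: cell (5,2)='T' (+4 fires, +3 burnt)
Step 4: cell (5,2)='T' (+6 fires, +4 burnt)
Step 5: cell (5,2)='T' (+7 fires, +6 burnt)
Step 6: cell (5,2)='T' (+5 fires, +7 burnt)
Step 7: cell (5,2)='F' (+3 fires, +5 burnt)
  -> target ignites at step 7
Step 8: cell (5,2)='.' (+1 fires, +3 burnt)
Step 9: cell (5,2)='.' (+1 fires, +1 burnt)
Step 10: cell (5,2)='.' (+0 fires, +1 burnt)
  fire out at step 10

7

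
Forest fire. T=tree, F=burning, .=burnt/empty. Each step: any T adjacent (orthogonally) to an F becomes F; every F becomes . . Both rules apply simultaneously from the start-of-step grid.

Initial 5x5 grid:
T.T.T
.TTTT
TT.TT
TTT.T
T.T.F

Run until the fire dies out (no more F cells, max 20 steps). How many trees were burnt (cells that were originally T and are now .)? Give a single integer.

Step 1: +1 fires, +1 burnt (F count now 1)
Step 2: +1 fires, +1 burnt (F count now 1)
Step 3: +2 fires, +1 burnt (F count now 2)
Step 4: +2 fires, +2 burnt (F count now 2)
Step 5: +1 fires, +2 burnt (F count now 1)
Step 6: +2 fires, +1 burnt (F count now 2)
Step 7: +1 fires, +2 burnt (F count now 1)
Step 8: +2 fires, +1 burnt (F count now 2)
Step 9: +2 fires, +2 burnt (F count now 2)
Step 10: +2 fires, +2 burnt (F count now 2)
Step 11: +0 fires, +2 burnt (F count now 0)
Fire out after step 11
Initially T: 17, now '.': 24
Total burnt (originally-T cells now '.'): 16

Answer: 16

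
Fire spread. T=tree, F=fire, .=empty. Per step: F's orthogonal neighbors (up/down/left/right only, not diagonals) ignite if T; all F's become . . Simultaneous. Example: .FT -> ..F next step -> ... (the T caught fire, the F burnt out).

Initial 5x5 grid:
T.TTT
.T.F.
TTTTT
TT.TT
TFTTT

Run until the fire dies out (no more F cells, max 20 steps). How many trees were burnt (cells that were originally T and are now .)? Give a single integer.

Step 1: +5 fires, +2 burnt (F count now 5)
Step 2: +8 fires, +5 burnt (F count now 8)
Step 3: +4 fires, +8 burnt (F count now 4)
Step 4: +0 fires, +4 burnt (F count now 0)
Fire out after step 4
Initially T: 18, now '.': 24
Total burnt (originally-T cells now '.'): 17

Answer: 17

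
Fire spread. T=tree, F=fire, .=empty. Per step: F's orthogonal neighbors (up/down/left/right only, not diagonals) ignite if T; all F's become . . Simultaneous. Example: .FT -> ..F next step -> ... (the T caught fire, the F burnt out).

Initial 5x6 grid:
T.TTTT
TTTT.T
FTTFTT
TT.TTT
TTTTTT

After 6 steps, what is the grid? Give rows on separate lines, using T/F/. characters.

Step 1: 7 trees catch fire, 2 burn out
  T.TTTT
  FTTF.T
  .FF.FT
  FT.FTT
  TTTTTT
Step 2: 9 trees catch fire, 7 burn out
  F.TFTT
  .FF..T
  .....F
  .F..FT
  FTTFTT
Step 3: 7 trees catch fire, 9 burn out
  ..F.FT
  .....F
  ......
  .....F
  .FF.FT
Step 4: 2 trees catch fire, 7 burn out
  .....F
  ......
  ......
  ......
  .....F
Step 5: 0 trees catch fire, 2 burn out
  ......
  ......
  ......
  ......
  ......
Step 6: 0 trees catch fire, 0 burn out
  ......
  ......
  ......
  ......
  ......

......
......
......
......
......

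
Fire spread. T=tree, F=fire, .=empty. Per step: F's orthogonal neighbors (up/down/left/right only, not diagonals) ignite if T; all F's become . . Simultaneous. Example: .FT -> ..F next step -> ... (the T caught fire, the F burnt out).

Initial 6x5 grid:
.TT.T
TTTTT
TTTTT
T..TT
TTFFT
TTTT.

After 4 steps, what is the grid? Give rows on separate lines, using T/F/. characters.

Step 1: 5 trees catch fire, 2 burn out
  .TT.T
  TTTTT
  TTTTT
  T..FT
  TF..F
  TTFF.
Step 2: 4 trees catch fire, 5 burn out
  .TT.T
  TTTTT
  TTTFT
  T...F
  F....
  TF...
Step 3: 5 trees catch fire, 4 burn out
  .TT.T
  TTTFT
  TTF.F
  F....
  .....
  F....
Step 4: 4 trees catch fire, 5 burn out
  .TT.T
  TTF.F
  FF...
  .....
  .....
  .....

.TT.T
TTF.F
FF...
.....
.....
.....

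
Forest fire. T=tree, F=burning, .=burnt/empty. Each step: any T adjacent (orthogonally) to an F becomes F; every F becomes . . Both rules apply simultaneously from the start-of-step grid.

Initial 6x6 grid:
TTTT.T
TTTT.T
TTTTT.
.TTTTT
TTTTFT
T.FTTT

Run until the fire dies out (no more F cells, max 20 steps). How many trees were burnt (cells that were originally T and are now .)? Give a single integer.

Answer: 27

Derivation:
Step 1: +6 fires, +2 burnt (F count now 6)
Step 2: +6 fires, +6 burnt (F count now 6)
Step 3: +4 fires, +6 burnt (F count now 4)
Step 4: +4 fires, +4 burnt (F count now 4)
Step 5: +4 fires, +4 burnt (F count now 4)
Step 6: +2 fires, +4 burnt (F count now 2)
Step 7: +1 fires, +2 burnt (F count now 1)
Step 8: +0 fires, +1 burnt (F count now 0)
Fire out after step 8
Initially T: 29, now '.': 34
Total burnt (originally-T cells now '.'): 27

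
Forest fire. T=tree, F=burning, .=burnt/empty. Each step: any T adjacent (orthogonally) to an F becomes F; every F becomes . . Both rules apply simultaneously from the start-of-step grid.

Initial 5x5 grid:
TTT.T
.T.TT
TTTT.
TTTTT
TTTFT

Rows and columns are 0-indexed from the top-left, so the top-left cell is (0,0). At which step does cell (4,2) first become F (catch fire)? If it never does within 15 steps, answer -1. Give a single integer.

Step 1: cell (4,2)='F' (+3 fires, +1 burnt)
  -> target ignites at step 1
Step 2: cell (4,2)='.' (+4 fires, +3 burnt)
Step 3: cell (4,2)='.' (+4 fires, +4 burnt)
Step 4: cell (4,2)='.' (+3 fires, +4 burnt)
Step 5: cell (4,2)='.' (+3 fires, +3 burnt)
Step 6: cell (4,2)='.' (+1 fires, +3 burnt)
Step 7: cell (4,2)='.' (+2 fires, +1 burnt)
Step 8: cell (4,2)='.' (+0 fires, +2 burnt)
  fire out at step 8

1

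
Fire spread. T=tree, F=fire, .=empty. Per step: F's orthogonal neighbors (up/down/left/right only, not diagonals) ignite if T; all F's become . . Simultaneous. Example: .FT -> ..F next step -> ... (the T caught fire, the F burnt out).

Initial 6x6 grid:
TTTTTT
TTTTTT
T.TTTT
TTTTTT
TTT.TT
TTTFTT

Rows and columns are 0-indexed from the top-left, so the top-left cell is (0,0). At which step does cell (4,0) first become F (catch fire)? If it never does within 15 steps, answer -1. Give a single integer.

Step 1: cell (4,0)='T' (+2 fires, +1 burnt)
Step 2: cell (4,0)='T' (+4 fires, +2 burnt)
Step 3: cell (4,0)='T' (+5 fires, +4 burnt)
Step 4: cell (4,0)='F' (+6 fires, +5 burnt)
  -> target ignites at step 4
Step 5: cell (4,0)='.' (+5 fires, +6 burnt)
Step 6: cell (4,0)='.' (+6 fires, +5 burnt)
Step 7: cell (4,0)='.' (+4 fires, +6 burnt)
Step 8: cell (4,0)='.' (+1 fires, +4 burnt)
Step 9: cell (4,0)='.' (+0 fires, +1 burnt)
  fire out at step 9

4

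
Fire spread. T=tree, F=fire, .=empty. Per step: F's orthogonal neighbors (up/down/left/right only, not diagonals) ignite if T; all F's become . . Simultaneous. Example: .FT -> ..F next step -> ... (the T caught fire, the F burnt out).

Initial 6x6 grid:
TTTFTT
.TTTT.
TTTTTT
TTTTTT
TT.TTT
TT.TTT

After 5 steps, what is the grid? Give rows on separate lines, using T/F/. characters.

Step 1: 3 trees catch fire, 1 burn out
  TTF.FT
  .TTFT.
  TTTTTT
  TTTTTT
  TT.TTT
  TT.TTT
Step 2: 5 trees catch fire, 3 burn out
  TF...F
  .TF.F.
  TTTFTT
  TTTTTT
  TT.TTT
  TT.TTT
Step 3: 5 trees catch fire, 5 burn out
  F.....
  .F....
  TTF.FT
  TTTFTT
  TT.TTT
  TT.TTT
Step 4: 5 trees catch fire, 5 burn out
  ......
  ......
  TF...F
  TTF.FT
  TT.FTT
  TT.TTT
Step 5: 5 trees catch fire, 5 burn out
  ......
  ......
  F.....
  TF...F
  TT..FT
  TT.FTT

......
......
F.....
TF...F
TT..FT
TT.FTT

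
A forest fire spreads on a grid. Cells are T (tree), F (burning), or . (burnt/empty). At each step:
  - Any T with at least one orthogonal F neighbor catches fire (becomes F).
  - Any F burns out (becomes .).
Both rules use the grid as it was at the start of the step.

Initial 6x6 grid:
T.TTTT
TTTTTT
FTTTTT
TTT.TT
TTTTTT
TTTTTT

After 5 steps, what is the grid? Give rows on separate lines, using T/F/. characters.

Step 1: 3 trees catch fire, 1 burn out
  T.TTTT
  FTTTTT
  .FTTTT
  FTT.TT
  TTTTTT
  TTTTTT
Step 2: 5 trees catch fire, 3 burn out
  F.TTTT
  .FTTTT
  ..FTTT
  .FT.TT
  FTTTTT
  TTTTTT
Step 3: 5 trees catch fire, 5 burn out
  ..TTTT
  ..FTTT
  ...FTT
  ..F.TT
  .FTTTT
  FTTTTT
Step 4: 5 trees catch fire, 5 burn out
  ..FTTT
  ...FTT
  ....FT
  ....TT
  ..FTTT
  .FTTTT
Step 5: 6 trees catch fire, 5 burn out
  ...FTT
  ....FT
  .....F
  ....FT
  ...FTT
  ..FTTT

...FTT
....FT
.....F
....FT
...FTT
..FTTT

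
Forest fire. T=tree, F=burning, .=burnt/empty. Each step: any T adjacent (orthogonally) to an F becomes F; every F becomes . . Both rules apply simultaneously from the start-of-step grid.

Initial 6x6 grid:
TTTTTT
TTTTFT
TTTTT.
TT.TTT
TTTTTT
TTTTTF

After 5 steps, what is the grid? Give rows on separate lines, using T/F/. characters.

Step 1: 6 trees catch fire, 2 burn out
  TTTTFT
  TTTF.F
  TTTTF.
  TT.TTT
  TTTTTF
  TTTTF.
Step 2: 8 trees catch fire, 6 burn out
  TTTF.F
  TTF...
  TTTF..
  TT.TFF
  TTTTF.
  TTTF..
Step 3: 6 trees catch fire, 8 burn out
  TTF...
  TF....
  TTF...
  TT.F..
  TTTF..
  TTF...
Step 4: 5 trees catch fire, 6 burn out
  TF....
  F.....
  TF....
  TT....
  TTF...
  TF....
Step 5: 5 trees catch fire, 5 burn out
  F.....
  ......
  F.....
  TF....
  TF....
  F.....

F.....
......
F.....
TF....
TF....
F.....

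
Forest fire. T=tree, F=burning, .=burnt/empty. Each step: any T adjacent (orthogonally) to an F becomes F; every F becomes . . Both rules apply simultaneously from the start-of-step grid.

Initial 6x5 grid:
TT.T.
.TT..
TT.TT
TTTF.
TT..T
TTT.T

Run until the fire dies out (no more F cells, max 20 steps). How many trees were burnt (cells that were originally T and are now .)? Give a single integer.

Answer: 16

Derivation:
Step 1: +2 fires, +1 burnt (F count now 2)
Step 2: +2 fires, +2 burnt (F count now 2)
Step 3: +3 fires, +2 burnt (F count now 3)
Step 4: +4 fires, +3 burnt (F count now 4)
Step 5: +4 fires, +4 burnt (F count now 4)
Step 6: +1 fires, +4 burnt (F count now 1)
Step 7: +0 fires, +1 burnt (F count now 0)
Fire out after step 7
Initially T: 19, now '.': 27
Total burnt (originally-T cells now '.'): 16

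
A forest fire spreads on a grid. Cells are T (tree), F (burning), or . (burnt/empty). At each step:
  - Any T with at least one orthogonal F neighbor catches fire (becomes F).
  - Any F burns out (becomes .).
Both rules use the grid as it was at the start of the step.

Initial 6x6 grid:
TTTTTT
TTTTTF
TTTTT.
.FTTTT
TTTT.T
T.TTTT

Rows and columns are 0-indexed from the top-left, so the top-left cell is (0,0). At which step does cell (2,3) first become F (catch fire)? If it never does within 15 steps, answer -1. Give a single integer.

Step 1: cell (2,3)='T' (+5 fires, +2 burnt)
Step 2: cell (2,3)='T' (+9 fires, +5 burnt)
Step 3: cell (2,3)='F' (+9 fires, +9 burnt)
  -> target ignites at step 3
Step 4: cell (2,3)='.' (+4 fires, +9 burnt)
Step 5: cell (2,3)='.' (+2 fires, +4 burnt)
Step 6: cell (2,3)='.' (+1 fires, +2 burnt)
Step 7: cell (2,3)='.' (+0 fires, +1 burnt)
  fire out at step 7

3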